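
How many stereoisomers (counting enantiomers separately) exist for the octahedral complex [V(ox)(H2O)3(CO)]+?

An octahedron has six vertices in three trans pairs; every non-trans pair is cis.
Each ox is bidentate and must span two cis positions.
Systematic placement gives 2 geometric isomers: H2O fac; H2O mer.
Each arrangement has an internal mirror plane or centre of symmetry, so none is chiral.

2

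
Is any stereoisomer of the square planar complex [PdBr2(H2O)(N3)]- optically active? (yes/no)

A square has two trans pairs of vertices; adjacent vertices are cis.
There are 2 geometric isomers: Br cis; Br trans.
Each arrangement has an internal mirror plane or centre of symmetry, so none is chiral.

no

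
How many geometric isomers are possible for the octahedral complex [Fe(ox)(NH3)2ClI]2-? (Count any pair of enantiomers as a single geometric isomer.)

An octahedron has six vertices in three trans pairs; every non-trans pair is cis.
Each ox is bidentate and must span two cis positions.
There are 4 geometric isomers: NH3 cis (3 arrangements, 2 chiral); NH3 trans.

4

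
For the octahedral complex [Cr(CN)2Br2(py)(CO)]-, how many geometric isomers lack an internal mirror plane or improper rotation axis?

2

The six octahedral sites form three mutually perpendicular trans pairs.
Working through the distinct placements yields 6 geometric isomers: CN trans, Br trans; CN cis, Br trans; CN cis, Br cis (3 arrangements, 2 chiral); CN trans, Br cis.
Of these, 2 lack any improper symmetry element and so occur as enantiomeric pairs, giving 6 + 2 = 8 stereoisomers in total.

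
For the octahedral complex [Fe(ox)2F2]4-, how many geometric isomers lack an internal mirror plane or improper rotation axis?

1

The six octahedral sites form three mutually perpendicular trans pairs.
Each ox is bidentate and must span two cis positions.
Working through the distinct placements yields 2 geometric isomers: F trans; F cis (chiral).
One of these lacks any improper symmetry element and so occurs as an enantiomeric pair, giving 2 + 1 = 3 stereoisomers in total.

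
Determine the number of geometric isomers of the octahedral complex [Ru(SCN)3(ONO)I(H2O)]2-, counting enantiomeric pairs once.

In an octahedral complex each vertex has one trans partner and four cis neighbours.
Systematic placement gives 4 geometric isomers: SCN mer (3 arrangements); SCN fac (chiral).

4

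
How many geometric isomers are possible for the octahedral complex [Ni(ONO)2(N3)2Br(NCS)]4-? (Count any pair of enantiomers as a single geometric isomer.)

6

The six octahedral sites form three mutually perpendicular trans pairs.
There are 6 geometric isomers: ONO trans, N3 cis; ONO cis, N3 cis (3 arrangements, 2 chiral); ONO trans, N3 trans; ONO cis, N3 trans.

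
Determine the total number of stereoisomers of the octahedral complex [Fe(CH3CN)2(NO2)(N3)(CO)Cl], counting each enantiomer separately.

15

Placing the ligands in turn and identifying arrangements related by rotation or reflection leaves 9 distinct geometric isomers.
Of these, 6 lack any improper symmetry element and so occur as enantiomeric pairs, giving 9 + 6 = 15 stereoisomers in total.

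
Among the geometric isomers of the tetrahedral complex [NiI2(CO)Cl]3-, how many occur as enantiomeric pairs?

Only one geometric arrangement is possible.

0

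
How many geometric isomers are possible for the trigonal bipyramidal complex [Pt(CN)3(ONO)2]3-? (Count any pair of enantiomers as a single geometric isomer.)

3

A trigonal bipyramid has two axial and three equatorial sites, which are chemically inequivalent.
Working through the distinct placements yields 3 geometric isomers: ONO both equatorial; ONO one axial, one equatorial; ONO both axial.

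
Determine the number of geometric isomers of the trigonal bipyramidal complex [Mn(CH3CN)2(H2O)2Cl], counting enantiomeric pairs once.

A trigonal bipyramid has two axial and three equatorial sites, which are chemically inequivalent.
Exhaustive case analysis gives 5 geometric isomers.

5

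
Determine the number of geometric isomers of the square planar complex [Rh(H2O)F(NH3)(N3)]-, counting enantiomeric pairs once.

A square has two trans pairs of vertices; adjacent vertices are cis.
There are 3 geometric isomers: (F/N3 trans, H2O/NH3 trans); (F/NH3 trans, H2O/N3 trans); (F/H2O trans, N3/NH3 trans).

3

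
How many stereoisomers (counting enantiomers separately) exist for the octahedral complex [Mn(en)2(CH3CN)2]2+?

3

In an octahedral complex each vertex has one trans partner and four cis neighbours.
Each en is bidentate and must span two cis positions.
The distinct arrangements are (2 in all): CH3CN trans; CH3CN cis (chiral).
One of these lacks any improper symmetry element and so occurs as an enantiomeric pair, giving 2 + 1 = 3 stereoisomers in total.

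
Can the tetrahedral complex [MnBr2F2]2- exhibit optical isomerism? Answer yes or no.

no

In a tetrahedral complex all four positions are equivalent and every pair of ligands is adjacent — there is no cis/trans distinction.
Only one geometric arrangement is possible.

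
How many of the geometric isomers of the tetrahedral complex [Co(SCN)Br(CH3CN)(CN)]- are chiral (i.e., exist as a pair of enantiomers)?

In a tetrahedral complex all four positions are equivalent and every pair of ligands is adjacent — there is no cis/trans distinction.
Only one geometric arrangement is possible; it has no improper symmetry element, so it exists as a pair of enantiomers (2 stereoisomers).

1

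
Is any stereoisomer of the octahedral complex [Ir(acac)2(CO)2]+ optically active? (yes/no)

yes

An octahedron has six vertices in three trans pairs; every non-trans pair is cis.
Each acac is bidentate and must span two cis positions.
Working through the distinct placements yields 2 geometric isomers: CO trans; CO cis (chiral).
One of these lacks any improper symmetry element and so occurs as an enantiomeric pair, giving 2 + 1 = 3 stereoisomers in total.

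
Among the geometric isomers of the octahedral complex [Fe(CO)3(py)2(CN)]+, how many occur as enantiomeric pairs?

0

The six octahedral sites form three mutually perpendicular trans pairs.
There are 3 geometric isomers: CO mer, py trans; CO fac, py cis; CO mer, py cis.
Each arrangement has an internal mirror plane or centre of symmetry, so none is chiral.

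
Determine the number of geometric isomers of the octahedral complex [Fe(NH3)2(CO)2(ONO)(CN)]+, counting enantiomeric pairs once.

6

An octahedron has six vertices in three trans pairs; every non-trans pair is cis.
The distinct arrangements are (6 in all): NH3 cis, CO cis (3 arrangements, 2 chiral); NH3 trans, CO cis; NH3 cis, CO trans; NH3 trans, CO trans.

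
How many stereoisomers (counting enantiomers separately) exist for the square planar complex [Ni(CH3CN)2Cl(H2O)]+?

A square has two trans pairs of vertices; adjacent vertices are cis.
There are 2 geometric isomers: CH3CN cis; CH3CN trans.
Each arrangement has an internal mirror plane or centre of symmetry, so none is chiral.

2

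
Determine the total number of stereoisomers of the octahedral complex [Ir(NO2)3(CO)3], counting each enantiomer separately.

In an octahedral complex each vertex has one trans partner and four cis neighbours.
Working through the distinct placements yields 2 geometric isomers: NO2 mer; NO2 fac.
Each arrangement has an internal mirror plane or centre of symmetry, so none is chiral.

2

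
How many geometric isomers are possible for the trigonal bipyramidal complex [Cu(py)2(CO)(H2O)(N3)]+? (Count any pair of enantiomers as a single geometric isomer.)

7

A trigonal bipyramid has two axial and three equatorial sites, which are chemically inequivalent.
Placing the ligands in turn and identifying arrangements related by rotation or reflection leaves 7 distinct geometric isomers.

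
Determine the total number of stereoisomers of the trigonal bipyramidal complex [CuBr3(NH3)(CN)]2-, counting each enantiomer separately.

4

A trigonal bipyramid has two axial and three equatorial sites, which are chemically inequivalent.
There are 4 geometric isomers: NH3 equatorial, CN equatorial; NH3 equatorial, CN axial; NH3 axial, CN equatorial; NH3 axial, CN axial.
Each arrangement has an internal mirror plane or centre of symmetry, so none is chiral.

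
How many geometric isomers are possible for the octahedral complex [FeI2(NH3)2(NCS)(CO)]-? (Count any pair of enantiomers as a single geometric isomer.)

6

The six octahedral sites form three mutually perpendicular trans pairs.
Systematic placement gives 6 geometric isomers: I cis, NH3 trans; I cis, NH3 cis (3 arrangements, 2 chiral); I trans, NH3 trans; I trans, NH3 cis.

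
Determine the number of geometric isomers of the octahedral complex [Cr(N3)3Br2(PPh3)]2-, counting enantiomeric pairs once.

The six octahedral sites form three mutually perpendicular trans pairs.
Systematic placement gives 3 geometric isomers: N3 mer, Br trans; N3 fac, Br cis; N3 mer, Br cis.

3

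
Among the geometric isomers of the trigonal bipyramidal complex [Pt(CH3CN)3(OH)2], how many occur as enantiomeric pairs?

0

A trigonal bipyramid has two axial and three equatorial sites, which are chemically inequivalent.
Systematic placement gives 3 geometric isomers: OH both equatorial; OH one axial, one equatorial; OH both axial.
Each arrangement has an internal mirror plane or centre of symmetry, so none is chiral.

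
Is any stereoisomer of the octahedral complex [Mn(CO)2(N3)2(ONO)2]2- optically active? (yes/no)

The six octahedral sites form three mutually perpendicular trans pairs.
Systematic placement gives 5 geometric isomers: CO trans, N3 trans, ONO trans; CO trans, N3 cis, ONO cis; CO cis, N3 cis, ONO trans; CO cis, N3 cis, ONO cis (chiral); CO cis, N3 trans, ONO cis.
One of these lacks any improper symmetry element and so occurs as an enantiomeric pair, giving 5 + 1 = 6 stereoisomers in total.

yes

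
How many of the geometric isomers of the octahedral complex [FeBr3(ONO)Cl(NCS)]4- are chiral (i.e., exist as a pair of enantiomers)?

Systematic placement gives 4 geometric isomers: Br mer (3 arrangements); Br fac (chiral).
One of these lacks any improper symmetry element and so occurs as an enantiomeric pair, giving 4 + 1 = 5 stereoisomers in total.

1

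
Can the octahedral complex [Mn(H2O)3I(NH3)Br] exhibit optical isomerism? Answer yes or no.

An octahedron has six vertices in three trans pairs; every non-trans pair is cis.
Systematic placement gives 4 geometric isomers: H2O mer (3 arrangements); H2O fac (chiral).
One of these lacks any improper symmetry element and so occurs as an enantiomeric pair, giving 4 + 1 = 5 stereoisomers in total.

yes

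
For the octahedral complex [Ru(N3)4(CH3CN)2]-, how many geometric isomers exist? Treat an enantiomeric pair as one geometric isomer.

An octahedron has six vertices in three trans pairs; every non-trans pair is cis.
The distinct arrangements are (2 in all): CH3CN trans; CH3CN cis.

2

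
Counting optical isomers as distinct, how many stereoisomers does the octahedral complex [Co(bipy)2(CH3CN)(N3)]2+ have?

The six octahedral sites form three mutually perpendicular trans pairs.
Each bipy is bidentate and must span two cis positions.
Systematic placement gives 2 geometric isomers: CH3CN and N3 mutually trans; CH3CN and N3 mutually cis (chiral).
One of these lacks any improper symmetry element and so occurs as an enantiomeric pair, giving 2 + 1 = 3 stereoisomers in total.

3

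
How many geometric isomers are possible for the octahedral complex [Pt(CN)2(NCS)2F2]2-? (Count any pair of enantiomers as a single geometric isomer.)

Systematic placement gives 5 geometric isomers: CN trans, NCS trans, F trans; CN trans, NCS cis, F cis; CN cis, NCS trans, F cis; CN cis, NCS cis, F cis (chiral); CN cis, NCS cis, F trans.

5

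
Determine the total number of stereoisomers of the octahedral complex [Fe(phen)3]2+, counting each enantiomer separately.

In an octahedral complex each vertex has one trans partner and four cis neighbours.
Each phen is bidentate and must span two cis positions.
Only one geometric arrangement is possible; it has no improper symmetry element, so it exists as a pair of enantiomers (2 stereoisomers).

2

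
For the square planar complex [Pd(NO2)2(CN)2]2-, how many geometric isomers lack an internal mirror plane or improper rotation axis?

A square has two trans pairs of vertices; adjacent vertices are cis.
Systematic placement gives 2 geometric isomers: NO2 cis; NO2 trans.
Each arrangement has an internal mirror plane or centre of symmetry, so none is chiral.

0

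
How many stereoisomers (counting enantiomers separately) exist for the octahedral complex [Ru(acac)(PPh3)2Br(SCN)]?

6

An octahedron has six vertices in three trans pairs; every non-trans pair is cis.
Each acac is bidentate and must span two cis positions.
Working through the distinct placements yields 4 geometric isomers: PPh3 cis (3 arrangements, 2 chiral); PPh3 trans.
Of these, 2 lack any improper symmetry element and so occur as enantiomeric pairs, giving 4 + 2 = 6 stereoisomers in total.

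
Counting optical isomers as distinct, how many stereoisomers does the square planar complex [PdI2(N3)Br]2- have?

A square has two trans pairs of vertices; adjacent vertices are cis.
Working through the distinct placements yields 2 geometric isomers: I cis; I trans.
Each arrangement has an internal mirror plane or centre of symmetry, so none is chiral.

2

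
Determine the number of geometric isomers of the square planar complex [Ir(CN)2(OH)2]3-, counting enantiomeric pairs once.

2

A square has two trans pairs of vertices; adjacent vertices are cis.
The distinct arrangements are (2 in all): CN cis; CN trans.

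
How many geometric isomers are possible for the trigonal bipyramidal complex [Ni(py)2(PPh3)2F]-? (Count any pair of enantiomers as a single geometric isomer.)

In a trigonal bipyramid the two axial positions differ from the three equatorial ones.
Exhaustive case analysis gives 5 geometric isomers.

5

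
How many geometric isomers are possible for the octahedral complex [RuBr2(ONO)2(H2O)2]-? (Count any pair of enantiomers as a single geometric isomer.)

5

Systematic placement gives 5 geometric isomers: Br trans, ONO trans, H2O trans; Br trans, ONO cis, H2O cis; Br cis, ONO trans, H2O cis; Br cis, ONO cis, H2O cis (chiral); Br cis, ONO cis, H2O trans.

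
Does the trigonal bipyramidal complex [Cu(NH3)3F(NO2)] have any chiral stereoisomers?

In a trigonal bipyramid the two axial positions differ from the three equatorial ones.
The distinct arrangements are (4 in all): F axial, NO2 equatorial; F axial, NO2 axial; F equatorial, NO2 equatorial; F equatorial, NO2 axial.
Each arrangement has an internal mirror plane or centre of symmetry, so none is chiral.

no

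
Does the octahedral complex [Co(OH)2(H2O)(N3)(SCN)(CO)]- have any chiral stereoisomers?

An octahedron has six vertices in three trans pairs; every non-trans pair is cis.
Systematic enumeration (placing each ligand type in turn and discarding arrangements equivalent by rotation or reflection) gives 9 geometric isomers.
Of these, 6 lack any improper symmetry element and so occur as enantiomeric pairs, giving 9 + 6 = 15 stereoisomers in total.

yes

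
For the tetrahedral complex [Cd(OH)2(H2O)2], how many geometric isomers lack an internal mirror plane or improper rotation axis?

0

Only one geometric arrangement is possible.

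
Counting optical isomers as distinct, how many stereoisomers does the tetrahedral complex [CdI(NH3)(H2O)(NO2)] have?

All four vertices of a tetrahedron are equivalent and mutually adjacent, so cis/trans isomerism cannot arise.
Only one geometric arrangement is possible; it has no improper symmetry element, so it exists as a pair of enantiomers (2 stereoisomers).

2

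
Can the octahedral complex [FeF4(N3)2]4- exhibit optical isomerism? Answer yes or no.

no

In an octahedral complex each vertex has one trans partner and four cis neighbours.
The distinct arrangements are (2 in all): N3 trans; N3 cis.
Each arrangement has an internal mirror plane or centre of symmetry, so none is chiral.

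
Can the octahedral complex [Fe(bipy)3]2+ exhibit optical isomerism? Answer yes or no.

yes

An octahedron has six vertices in three trans pairs; every non-trans pair is cis.
Each bipy is bidentate and must span two cis positions.
Only one geometric arrangement is possible; it has no improper symmetry element, so it exists as a pair of enantiomers (2 stereoisomers).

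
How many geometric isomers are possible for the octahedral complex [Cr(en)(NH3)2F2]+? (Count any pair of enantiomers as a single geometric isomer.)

3

An octahedron has six vertices in three trans pairs; every non-trans pair is cis.
Each en is bidentate and must span two cis positions.
The distinct arrangements are (3 in all): NH3 cis, F trans; NH3 cis, F cis (chiral); NH3 trans, F cis.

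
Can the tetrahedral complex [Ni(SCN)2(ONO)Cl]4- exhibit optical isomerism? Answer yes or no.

no

All four vertices of a tetrahedron are equivalent and mutually adjacent, so cis/trans isomerism cannot arise.
Only one geometric arrangement is possible.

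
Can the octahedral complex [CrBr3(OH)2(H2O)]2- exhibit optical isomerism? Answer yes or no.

no

An octahedron has six vertices in three trans pairs; every non-trans pair is cis.
There are 3 geometric isomers: Br mer, OH trans; Br mer, OH cis; Br fac, OH cis.
Each arrangement has an internal mirror plane or centre of symmetry, so none is chiral.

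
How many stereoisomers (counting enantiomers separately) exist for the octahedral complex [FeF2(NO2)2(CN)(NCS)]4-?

The six octahedral sites form three mutually perpendicular trans pairs.
The distinct arrangements are (6 in all): F cis, NO2 trans; F cis, NO2 cis (3 arrangements, 2 chiral); F trans, NO2 trans; F trans, NO2 cis.
Of these, 2 lack any improper symmetry element and so occur as enantiomeric pairs, giving 6 + 2 = 8 stereoisomers in total.

8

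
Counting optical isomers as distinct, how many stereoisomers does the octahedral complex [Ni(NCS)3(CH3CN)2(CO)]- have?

The six octahedral sites form three mutually perpendicular trans pairs.
Working through the distinct placements yields 3 geometric isomers: NCS mer, CH3CN trans; NCS mer, CH3CN cis; NCS fac, CH3CN cis.
Each arrangement has an internal mirror plane or centre of symmetry, so none is chiral.

3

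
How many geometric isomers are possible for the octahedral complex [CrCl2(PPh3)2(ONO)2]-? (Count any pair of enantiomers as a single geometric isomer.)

5

In an octahedral complex each vertex has one trans partner and four cis neighbours.
Systematic placement gives 5 geometric isomers: Cl trans, PPh3 trans, ONO trans; Cl trans, PPh3 cis, ONO cis; Cl cis, PPh3 trans, ONO cis; Cl cis, PPh3 cis, ONO cis (chiral); Cl cis, PPh3 cis, ONO trans.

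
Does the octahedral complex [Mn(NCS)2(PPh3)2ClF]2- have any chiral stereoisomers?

yes

The six octahedral sites form three mutually perpendicular trans pairs.
Working through the distinct placements yields 6 geometric isomers: NCS trans, PPh3 trans; NCS cis, PPh3 cis (3 arrangements, 2 chiral); NCS cis, PPh3 trans; NCS trans, PPh3 cis.
Of these, 2 lack any improper symmetry element and so occur as enantiomeric pairs, giving 6 + 2 = 8 stereoisomers in total.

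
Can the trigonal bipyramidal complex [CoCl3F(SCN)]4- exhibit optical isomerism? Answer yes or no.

A trigonal bipyramid has two axial and three equatorial sites, which are chemically inequivalent.
Working through the distinct placements yields 4 geometric isomers: F equatorial, SCN equatorial; F axial, SCN equatorial; F equatorial, SCN axial; F axial, SCN axial.
Each arrangement has an internal mirror plane or centre of symmetry, so none is chiral.

no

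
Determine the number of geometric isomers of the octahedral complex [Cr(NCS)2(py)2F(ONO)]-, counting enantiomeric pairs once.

6

The distinct arrangements are (6 in all): NCS cis, py trans; NCS cis, py cis (3 arrangements, 2 chiral); NCS trans, py trans; NCS trans, py cis.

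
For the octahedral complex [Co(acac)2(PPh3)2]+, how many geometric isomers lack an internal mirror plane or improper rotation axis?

In an octahedral complex each vertex has one trans partner and four cis neighbours.
Each acac is bidentate and must span two cis positions.
The distinct arrangements are (2 in all): PPh3 trans; PPh3 cis (chiral).
One of these lacks any improper symmetry element and so occurs as an enantiomeric pair, giving 2 + 1 = 3 stereoisomers in total.

1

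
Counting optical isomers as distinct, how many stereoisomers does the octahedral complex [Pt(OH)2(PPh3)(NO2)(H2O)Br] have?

In an octahedral complex each vertex has one trans partner and four cis neighbours.
Exhaustive case analysis gives 9 geometric isomers.
Of these, 6 lack any improper symmetry element and so occur as enantiomeric pairs, giving 9 + 6 = 15 stereoisomers in total.

15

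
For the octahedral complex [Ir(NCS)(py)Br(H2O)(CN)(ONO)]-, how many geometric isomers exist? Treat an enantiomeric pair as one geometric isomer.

15

The six octahedral sites form three mutually perpendicular trans pairs.
Systematic enumeration (placing each ligand type in turn and discarding arrangements equivalent by rotation or reflection) gives 15 geometric isomers.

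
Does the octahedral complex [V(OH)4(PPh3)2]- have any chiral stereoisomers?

no

In an octahedral complex each vertex has one trans partner and four cis neighbours.
There are 2 geometric isomers: PPh3 trans; PPh3 cis.
Each arrangement has an internal mirror plane or centre of symmetry, so none is chiral.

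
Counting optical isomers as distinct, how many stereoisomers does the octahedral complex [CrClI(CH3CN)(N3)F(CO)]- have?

30

In an octahedral complex each vertex has one trans partner and four cis neighbours.
Placing the ligands in turn and identifying arrangements related by rotation or reflection leaves 15 distinct geometric isomers.
Of these, 15 lack any improper symmetry element and so occur as enantiomeric pairs, giving 15 + 15 = 30 stereoisomers in total.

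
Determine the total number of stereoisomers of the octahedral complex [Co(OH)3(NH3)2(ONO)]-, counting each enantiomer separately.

The distinct arrangements are (3 in all): OH mer, NH3 trans; OH fac, NH3 cis; OH mer, NH3 cis.
Each arrangement has an internal mirror plane or centre of symmetry, so none is chiral.

3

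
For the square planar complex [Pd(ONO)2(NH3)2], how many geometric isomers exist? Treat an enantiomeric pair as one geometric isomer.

2

A square has two trans pairs of vertices; adjacent vertices are cis.
The distinct arrangements are (2 in all): ONO cis; ONO trans.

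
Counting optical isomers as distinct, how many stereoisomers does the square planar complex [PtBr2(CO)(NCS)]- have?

2

In a square planar complex each vertex has one trans partner and two cis neighbours.
Systematic placement gives 2 geometric isomers: Br cis; Br trans.
Each arrangement has an internal mirror plane or centre of symmetry, so none is chiral.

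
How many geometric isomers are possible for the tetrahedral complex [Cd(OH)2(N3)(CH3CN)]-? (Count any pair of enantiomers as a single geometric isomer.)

1

All four vertices of a tetrahedron are equivalent and mutually adjacent, so cis/trans isomerism cannot arise.
Only one geometric arrangement is possible.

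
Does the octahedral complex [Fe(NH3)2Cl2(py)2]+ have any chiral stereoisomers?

An octahedron has six vertices in three trans pairs; every non-trans pair is cis.
Working through the distinct placements yields 5 geometric isomers: NH3 trans, Cl trans, py trans; NH3 cis, Cl trans, py cis; NH3 cis, Cl cis, py trans; NH3 cis, Cl cis, py cis (chiral); NH3 trans, Cl cis, py cis.
One of these lacks any improper symmetry element and so occurs as an enantiomeric pair, giving 5 + 1 = 6 stereoisomers in total.

yes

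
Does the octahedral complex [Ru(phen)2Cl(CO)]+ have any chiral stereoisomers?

An octahedron has six vertices in three trans pairs; every non-trans pair is cis.
Each phen is bidentate and must span two cis positions.
Systematic placement gives 2 geometric isomers: Cl and CO mutually trans; Cl and CO mutually cis (chiral).
One of these lacks any improper symmetry element and so occurs as an enantiomeric pair, giving 2 + 1 = 3 stereoisomers in total.

yes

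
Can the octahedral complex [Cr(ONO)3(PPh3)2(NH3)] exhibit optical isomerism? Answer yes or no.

An octahedron has six vertices in three trans pairs; every non-trans pair is cis.
Working through the distinct placements yields 3 geometric isomers: ONO mer, PPh3 trans; ONO fac, PPh3 cis; ONO mer, PPh3 cis.
Each arrangement has an internal mirror plane or centre of symmetry, so none is chiral.

no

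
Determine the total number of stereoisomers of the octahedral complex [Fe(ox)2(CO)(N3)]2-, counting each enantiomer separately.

In an octahedral complex each vertex has one trans partner and four cis neighbours.
Each ox is bidentate and must span two cis positions.
There are 2 geometric isomers: CO and N3 mutually trans; CO and N3 mutually cis (chiral).
One of these lacks any improper symmetry element and so occurs as an enantiomeric pair, giving 2 + 1 = 3 stereoisomers in total.

3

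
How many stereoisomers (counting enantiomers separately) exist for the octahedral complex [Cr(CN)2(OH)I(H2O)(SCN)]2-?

An octahedron has six vertices in three trans pairs; every non-trans pair is cis.
Systematic enumeration (placing each ligand type in turn and discarding arrangements equivalent by rotation or reflection) gives 9 geometric isomers.
Of these, 6 lack any improper symmetry element and so occur as enantiomeric pairs, giving 9 + 6 = 15 stereoisomers in total.

15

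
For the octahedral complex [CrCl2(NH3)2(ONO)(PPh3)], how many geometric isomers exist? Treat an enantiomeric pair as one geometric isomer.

The six octahedral sites form three mutually perpendicular trans pairs.
The distinct arrangements are (6 in all): Cl trans, NH3 trans; Cl trans, NH3 cis; Cl cis, NH3 cis (3 arrangements, 2 chiral); Cl cis, NH3 trans.

6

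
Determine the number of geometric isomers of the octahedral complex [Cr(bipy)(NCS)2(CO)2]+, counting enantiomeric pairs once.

Each bipy is bidentate and must span two cis positions.
Working through the distinct placements yields 3 geometric isomers: NCS cis, CO trans; NCS cis, CO cis (chiral); NCS trans, CO cis.

3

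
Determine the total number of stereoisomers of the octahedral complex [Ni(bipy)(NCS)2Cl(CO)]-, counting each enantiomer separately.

Each bipy is bidentate and must span two cis positions.
Systematic placement gives 4 geometric isomers: NCS cis (3 arrangements, 2 chiral); NCS trans.
Of these, 2 lack any improper symmetry element and so occur as enantiomeric pairs, giving 4 + 2 = 6 stereoisomers in total.

6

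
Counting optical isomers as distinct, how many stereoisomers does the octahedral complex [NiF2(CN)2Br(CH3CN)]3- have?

8

The six octahedral sites form three mutually perpendicular trans pairs.
The distinct arrangements are (6 in all): F trans, CN trans; F cis, CN cis (3 arrangements, 2 chiral); F trans, CN cis; F cis, CN trans.
Of these, 2 lack any improper symmetry element and so occur as enantiomeric pairs, giving 6 + 2 = 8 stereoisomers in total.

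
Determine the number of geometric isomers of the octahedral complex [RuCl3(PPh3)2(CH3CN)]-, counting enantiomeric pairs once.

An octahedron has six vertices in three trans pairs; every non-trans pair is cis.
The distinct arrangements are (3 in all): Cl mer, PPh3 trans; Cl fac, PPh3 cis; Cl mer, PPh3 cis.

3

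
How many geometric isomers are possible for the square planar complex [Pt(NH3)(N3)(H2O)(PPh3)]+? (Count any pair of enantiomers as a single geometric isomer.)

3

There are 3 geometric isomers: (H2O/NH3 trans, N3/PPh3 trans); (H2O/PPh3 trans, N3/NH3 trans); (H2O/N3 trans, NH3/PPh3 trans).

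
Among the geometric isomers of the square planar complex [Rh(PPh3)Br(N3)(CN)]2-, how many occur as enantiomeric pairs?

0

There are 3 geometric isomers: (Br/N3 trans, CN/PPh3 trans); (Br/PPh3 trans, CN/N3 trans); (Br/CN trans, N3/PPh3 trans).
Each arrangement has an internal mirror plane or centre of symmetry, so none is chiral.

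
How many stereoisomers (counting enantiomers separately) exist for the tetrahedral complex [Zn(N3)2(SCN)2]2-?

All four vertices of a tetrahedron are equivalent and mutually adjacent, so cis/trans isomerism cannot arise.
Only one geometric arrangement is possible.

1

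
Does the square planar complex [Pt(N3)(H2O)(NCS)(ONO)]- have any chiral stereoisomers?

The distinct arrangements are (3 in all): (H2O/NCS trans, N3/ONO trans); (H2O/ONO trans, N3/NCS trans); (H2O/N3 trans, NCS/ONO trans).
Each arrangement has an internal mirror plane or centre of symmetry, so none is chiral.

no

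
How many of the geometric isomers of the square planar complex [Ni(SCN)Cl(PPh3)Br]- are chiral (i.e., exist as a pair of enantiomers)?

There are 3 geometric isomers: (Br/PPh3 trans, Cl/SCN trans); (Br/SCN trans, Cl/PPh3 trans); (Br/Cl trans, PPh3/SCN trans).
Each arrangement has an internal mirror plane or centre of symmetry, so none is chiral.

0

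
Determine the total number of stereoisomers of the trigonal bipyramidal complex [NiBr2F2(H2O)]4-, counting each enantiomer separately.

Exhaustive case analysis gives 5 geometric isomers.
One of these lacks any improper symmetry element and so occurs as an enantiomeric pair, giving 5 + 1 = 6 stereoisomers in total.

6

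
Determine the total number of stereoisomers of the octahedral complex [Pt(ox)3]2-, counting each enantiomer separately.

Each ox is bidentate and must span two cis positions.
Only one geometric arrangement is possible; it has no improper symmetry element, so it exists as a pair of enantiomers (2 stereoisomers).

2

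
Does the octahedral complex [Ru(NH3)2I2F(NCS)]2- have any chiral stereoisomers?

There are 6 geometric isomers: NH3 trans, I cis; NH3 cis, I cis (3 arrangements, 2 chiral); NH3 trans, I trans; NH3 cis, I trans.
Of these, 2 lack any improper symmetry element and so occur as enantiomeric pairs, giving 6 + 2 = 8 stereoisomers in total.

yes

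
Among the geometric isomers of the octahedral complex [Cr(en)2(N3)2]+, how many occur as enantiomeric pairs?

1

In an octahedral complex each vertex has one trans partner and four cis neighbours.
Each en is bidentate and must span two cis positions.
Systematic placement gives 2 geometric isomers: N3 trans; N3 cis (chiral).
One of these lacks any improper symmetry element and so occurs as an enantiomeric pair, giving 2 + 1 = 3 stereoisomers in total.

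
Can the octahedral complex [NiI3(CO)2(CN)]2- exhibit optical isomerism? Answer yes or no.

no

The six octahedral sites form three mutually perpendicular trans pairs.
The distinct arrangements are (3 in all): I mer, CO cis; I mer, CO trans; I fac, CO cis.
Each arrangement has an internal mirror plane or centre of symmetry, so none is chiral.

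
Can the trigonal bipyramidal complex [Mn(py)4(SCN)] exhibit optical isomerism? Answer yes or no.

There are 2 geometric isomers: SCN axial; SCN equatorial.
Each arrangement has an internal mirror plane or centre of symmetry, so none is chiral.

no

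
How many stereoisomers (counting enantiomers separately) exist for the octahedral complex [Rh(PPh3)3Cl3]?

The six octahedral sites form three mutually perpendicular trans pairs.
Working through the distinct placements yields 2 geometric isomers: PPh3 mer; PPh3 fac.
Each arrangement has an internal mirror plane or centre of symmetry, so none is chiral.

2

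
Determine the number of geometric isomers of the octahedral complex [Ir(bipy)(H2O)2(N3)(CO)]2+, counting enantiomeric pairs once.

The six octahedral sites form three mutually perpendicular trans pairs.
Each bipy is bidentate and must span two cis positions.
Systematic placement gives 4 geometric isomers: H2O cis (3 arrangements, 2 chiral); H2O trans.

4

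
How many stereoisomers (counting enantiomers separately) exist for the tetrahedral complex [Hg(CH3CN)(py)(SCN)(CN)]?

Only one geometric arrangement is possible; it has no improper symmetry element, so it exists as a pair of enantiomers (2 stereoisomers).

2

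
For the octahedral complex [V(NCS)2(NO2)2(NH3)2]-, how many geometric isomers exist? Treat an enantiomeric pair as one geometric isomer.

5

In an octahedral complex each vertex has one trans partner and four cis neighbours.
Working through the distinct placements yields 5 geometric isomers: NCS trans, NO2 trans, NH3 trans; NCS trans, NO2 cis, NH3 cis; NCS cis, NO2 trans, NH3 cis; NCS cis, NO2 cis, NH3 cis (chiral); NCS cis, NO2 cis, NH3 trans.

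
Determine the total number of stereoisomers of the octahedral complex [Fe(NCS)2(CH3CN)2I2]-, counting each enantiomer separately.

6

An octahedron has six vertices in three trans pairs; every non-trans pair is cis.
Working through the distinct placements yields 5 geometric isomers: NCS trans, CH3CN trans, I trans; NCS cis, CH3CN trans, I cis; NCS trans, CH3CN cis, I cis; NCS cis, CH3CN cis, I cis (chiral); NCS cis, CH3CN cis, I trans.
One of these lacks any improper symmetry element and so occurs as an enantiomeric pair, giving 5 + 1 = 6 stereoisomers in total.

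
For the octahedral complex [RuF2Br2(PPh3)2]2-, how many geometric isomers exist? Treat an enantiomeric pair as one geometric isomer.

5

An octahedron has six vertices in three trans pairs; every non-trans pair is cis.
There are 5 geometric isomers: F trans, Br trans, PPh3 trans; F cis, Br trans, PPh3 cis; F cis, Br cis, PPh3 trans; F cis, Br cis, PPh3 cis (chiral); F trans, Br cis, PPh3 cis.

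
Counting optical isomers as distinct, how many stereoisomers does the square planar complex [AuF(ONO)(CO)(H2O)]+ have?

Working through the distinct placements yields 3 geometric isomers: (CO/H2O trans, F/ONO trans); (CO/ONO trans, F/H2O trans); (CO/F trans, H2O/ONO trans).
Each arrangement has an internal mirror plane or centre of symmetry, so none is chiral.

3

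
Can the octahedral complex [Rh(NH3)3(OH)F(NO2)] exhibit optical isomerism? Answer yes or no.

yes

In an octahedral complex each vertex has one trans partner and four cis neighbours.
Systematic placement gives 4 geometric isomers: NH3 mer (3 arrangements); NH3 fac (chiral).
One of these lacks any improper symmetry element and so occurs as an enantiomeric pair, giving 4 + 1 = 5 stereoisomers in total.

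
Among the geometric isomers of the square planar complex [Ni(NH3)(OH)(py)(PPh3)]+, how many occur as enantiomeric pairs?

0

In a square planar complex each vertex has one trans partner and two cis neighbours.
Systematic placement gives 3 geometric isomers: (NH3/PPh3 trans, OH/py trans); (NH3/py trans, OH/PPh3 trans); (NH3/OH trans, PPh3/py trans).
Each arrangement has an internal mirror plane or centre of symmetry, so none is chiral.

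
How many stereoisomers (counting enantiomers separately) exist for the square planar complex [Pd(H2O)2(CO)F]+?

In a square planar complex each vertex has one trans partner and two cis neighbours.
The distinct arrangements are (2 in all): H2O cis; H2O trans.
Each arrangement has an internal mirror plane or centre of symmetry, so none is chiral.

2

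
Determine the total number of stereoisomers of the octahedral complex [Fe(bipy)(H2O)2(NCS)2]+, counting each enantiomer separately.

The six octahedral sites form three mutually perpendicular trans pairs.
Each bipy is bidentate and must span two cis positions.
Working through the distinct placements yields 3 geometric isomers: H2O trans, NCS cis; H2O cis, NCS cis (chiral); H2O cis, NCS trans.
One of these lacks any improper symmetry element and so occurs as an enantiomeric pair, giving 3 + 1 = 4 stereoisomers in total.

4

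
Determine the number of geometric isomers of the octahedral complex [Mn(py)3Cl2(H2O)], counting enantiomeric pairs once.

An octahedron has six vertices in three trans pairs; every non-trans pair is cis.
Systematic placement gives 3 geometric isomers: py mer, Cl trans; py mer, Cl cis; py fac, Cl cis.

3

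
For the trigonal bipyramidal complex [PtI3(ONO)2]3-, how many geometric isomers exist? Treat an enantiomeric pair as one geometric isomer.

3

In a trigonal bipyramid the two axial positions differ from the three equatorial ones.
The distinct arrangements are (3 in all): ONO both equatorial; ONO one axial, one equatorial; ONO both axial.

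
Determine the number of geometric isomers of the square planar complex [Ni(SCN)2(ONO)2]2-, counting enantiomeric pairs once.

2

A square has two trans pairs of vertices; adjacent vertices are cis.
Systematic placement gives 2 geometric isomers: SCN cis; SCN trans.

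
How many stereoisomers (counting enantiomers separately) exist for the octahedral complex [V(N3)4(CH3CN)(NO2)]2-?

In an octahedral complex each vertex has one trans partner and four cis neighbours.
The distinct arrangements are (2 in all): CH3CN and NO2 mutually cis; CH3CN and NO2 mutually trans.
Each arrangement has an internal mirror plane or centre of symmetry, so none is chiral.

2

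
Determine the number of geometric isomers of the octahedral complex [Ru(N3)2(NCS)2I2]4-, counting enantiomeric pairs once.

The six octahedral sites form three mutually perpendicular trans pairs.
Working through the distinct placements yields 5 geometric isomers: N3 trans, NCS trans, I trans; N3 cis, NCS cis, I trans; N3 cis, NCS trans, I cis; N3 cis, NCS cis, I cis (chiral); N3 trans, NCS cis, I cis.

5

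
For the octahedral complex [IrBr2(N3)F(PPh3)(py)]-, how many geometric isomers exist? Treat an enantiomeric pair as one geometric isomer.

Systematic enumeration (placing each ligand type in turn and discarding arrangements equivalent by rotation or reflection) gives 9 geometric isomers.

9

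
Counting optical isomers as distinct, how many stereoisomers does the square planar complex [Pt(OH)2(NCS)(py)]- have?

2

In a square planar complex each vertex has one trans partner and two cis neighbours.
The distinct arrangements are (2 in all): OH cis; OH trans.
Each arrangement has an internal mirror plane or centre of symmetry, so none is chiral.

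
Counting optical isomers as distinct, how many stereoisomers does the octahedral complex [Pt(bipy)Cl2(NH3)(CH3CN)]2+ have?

6

Each bipy is bidentate and must span two cis positions.
There are 4 geometric isomers: Cl cis (3 arrangements, 2 chiral); Cl trans.
Of these, 2 lack any improper symmetry element and so occur as enantiomeric pairs, giving 4 + 2 = 6 stereoisomers in total.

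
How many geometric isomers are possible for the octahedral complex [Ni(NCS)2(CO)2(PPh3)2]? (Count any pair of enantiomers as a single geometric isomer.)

5

The distinct arrangements are (5 in all): NCS trans, CO trans, PPh3 trans; NCS cis, CO trans, PPh3 cis; NCS cis, CO cis, PPh3 trans; NCS cis, CO cis, PPh3 cis (chiral); NCS trans, CO cis, PPh3 cis.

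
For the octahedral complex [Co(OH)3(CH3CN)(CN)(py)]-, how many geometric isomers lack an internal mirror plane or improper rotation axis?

The six octahedral sites form three mutually perpendicular trans pairs.
Systematic placement gives 4 geometric isomers: OH mer (3 arrangements); OH fac (chiral).
One of these lacks any improper symmetry element and so occurs as an enantiomeric pair, giving 4 + 1 = 5 stereoisomers in total.

1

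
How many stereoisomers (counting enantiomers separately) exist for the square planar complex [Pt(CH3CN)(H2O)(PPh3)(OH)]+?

A square has two trans pairs of vertices; adjacent vertices are cis.
Systematic placement gives 3 geometric isomers: (CH3CN/OH trans, H2O/PPh3 trans); (CH3CN/PPh3 trans, H2O/OH trans); (CH3CN/H2O trans, OH/PPh3 trans).
Each arrangement has an internal mirror plane or centre of symmetry, so none is chiral.

3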